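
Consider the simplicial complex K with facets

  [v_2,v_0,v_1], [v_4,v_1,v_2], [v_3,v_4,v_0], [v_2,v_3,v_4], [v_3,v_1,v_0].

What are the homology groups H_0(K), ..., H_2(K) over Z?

Fix the vertex order v_0 < v_1 < v_2 < v_3 < v_4 and write every simplex with vertices in increasing order. Then dim K = 2 and the simplices of K are:

  0-simplices (5): [v_0], [v_1], [v_2], [v_3], [v_4]
  1-simplices (10): [v_0,v_1], [v_0,v_2], [v_0,v_3], [v_0,v_4], [v_1,v_2], [v_1,v_3], [v_1,v_4], [v_2,v_3], [v_2,v_4], [v_3,v_4]
  2-simplices (5): [v_0,v_1,v_2], [v_0,v_1,v_3], [v_0,v_3,v_4], [v_1,v_2,v_4], [v_2,v_3,v_4]

giving chain groups C_0 ≅ Z^5, C_1 ≅ Z^10, C_2 ≅ Z^5.

The boundary map ∂_1: C_1 → C_0 sends each edge [p,q] (with p < q) to q − p. For instance
  ∂[v_0,v_3] = [v_3] − [v_0].
This gives a 5×10 integer matrix of rank 4; reducing to Smith normal form yields diagonal entries (1,1,1,1).

Boundary ∂_2: C_2 → C_1 maps a triangle to the signed sum of its edges. For instance
  ∂[v_0,v_1,v_2] = [v_1,v_2] − [v_0,v_2] + [v_0,v_1],
  ∂[v_0,v_3,v_4] = [v_3,v_4] − [v_0,v_4] + [v_0,v_3].
This gives a 10×5 integer matrix of rank 5; reducing to Smith normal form yields diagonal entries (1,1,1,1,1).

Computing H_k = (kernel of ∂_k) / (image of ∂_{k+1}):

  H_0: rank C_0 − rank ∂_1 = 5 − 4 = 1, and the invariant factors of ∂_1 are all 1, so H_0 ≅ Z.
  H_1: rank ker ∂_1 − rank ∂_2 = (10 − 4) − 5 = 1, and the invariant factors of ∂_2 are all 1, so H_1 ≅ Z.
  H_2: rank ker ∂_2 − rank ∂_3 = (5 − 5) − 0 = 0, and there is no ∂_3, so H_2 ≅ 0.

H_0 ≅ Z,  H_1 ≅ Z,  H_2 = 0.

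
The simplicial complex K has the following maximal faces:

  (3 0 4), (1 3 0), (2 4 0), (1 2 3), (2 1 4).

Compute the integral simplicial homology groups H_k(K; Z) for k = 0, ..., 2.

H_0 ≅ Z,  H_1 ≅ Z,  H_2 = 0.

Fix the vertex order 0 < 1 < 2 < 3 < 4 and write every simplex with vertices in increasing order. Then dim K = 2 and the simplices of K are:

  0-simplices (5): [0], [1], [2], [3], [4]
  1-simplices (10): [0,1], [0,2], [0,3], [0,4], [1,2], [1,3], [1,4], [2,3], [2,4], [3,4]
  2-simplices (5): [0,1,3], [0,2,4], [0,3,4], [1,2,3], [1,2,4]

giving chain groups C_0 ≅ Z^5, C_1 ≅ Z^10, C_2 ≅ Z^5.

The boundary map ∂_1: C_1 → C_0 is given by ∂[p,q] = [q] − [p].
The 5×10 boundary matrix has rank 4 and Smith normal form diag(1,1,1,1).

The boundary map ∂_2: C_2 → C_1 sends each 2-simplex [p,q,r] to [q,r] − [p,r] + [p,q]. For instance
  ∂[0,1,3] = [1,3] − [0,3] + [0,1],
  ∂[1,2,3] = [2,3] − [1,3] + [1,2].
The resulting 10×5 matrix has rank 5, and its Smith normal form has invariant factors (1,1,1,1,1).

Computing H_k = (kernel of ∂_k) / (image of ∂_{k+1}):

  H_0: rank C_0 − rank ∂_1 = 5 − 4 = 1, and the invariant factors of ∂_1 are all 1, so H_0 = Z.
  H_1: rank ker ∂_1 − rank ∂_2 = (10 − 4) − 5 = 1, and the invariant factors of ∂_2 are all 1, so H_1 = Z.
  H_2: rank ker ∂_2 − rank ∂_3 = (5 − 5) − 0 = 0, and there is no ∂_3, so H_2 = 0.

As a check, the Euler characteristic is 5 − 10 + 5 = 0, which agrees with 1 − 1 + 0 = 0.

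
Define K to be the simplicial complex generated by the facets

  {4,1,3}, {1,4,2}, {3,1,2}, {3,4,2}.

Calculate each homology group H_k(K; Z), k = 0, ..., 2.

H_0 ≅ Z,  H_1 = 0,  H_2 ≅ Z.

We work with the vertex ordering 1 < 2 < 3 < 4. The simplices of K, each written with vertices in increasing order, are:

  0-simplices (4): [1], [2], [3], [4]
  1-simplices (6): [1,2], [1,3], [1,4], [2,3], [2,4], [3,4]
  2-simplices (4): [1,2,3], [1,2,4], [1,3,4], [2,3,4]

Hence C_0 ≅ Z^4, C_1 ≅ Z^6, C_2 ≅ Z^4.

Boundary ∂_1: C_1 → C_0 sends each edge [p,q] (with p < q) to q − p.
As a 4×6 matrix over Z this has rank 3, with invariant factors (1,1,1).

The boundary map ∂_2: C_2 → C_1 acts by ∂[p,q,r] = [q,r] − [p,r] + [p,q]. For instance
  ∂[1,2,3] = [2,3] − [1,3] + [1,2],
  ∂[1,2,4] = [2,4] − [1,4] + [1,2].
The 6×4 boundary matrix has rank 3 and Smith normal form diag(1,1,1).

From H_k ≅ ker(∂_k) / im(∂_{k+1}) we obtain:

  H_0: rank C_0 − rank ∂_1 = 4 − 3 = 1, and the invariant factors of ∂_1 are all 1, so H_0 = Z.
  H_1: rank ker ∂_1 − rank ∂_2 = (6 − 3) − 3 = 0, and the invariant factors of ∂_2 are all 1, so H_1 = 0.
  H_2: rank ker ∂_2 − rank ∂_3 = (4 − 3) − 0 = 1, and there is no ∂_3, so H_2 = Z.

As a check, the Euler characteristic is 4 − 6 + 4 = 2, which agrees with 1 − 0 + 1 = 2.
(K is a triangulation of the 2-sphere S^2.)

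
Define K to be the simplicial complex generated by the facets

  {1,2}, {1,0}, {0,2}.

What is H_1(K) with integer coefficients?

H_1 = Z.

Order the vertices as 0 < 1 < 2. Listing each simplex with vertices in this order, K has dimension 1 with simplices:

  0-simplices (3): [0], [1], [2]
  1-simplices (3): [0,1], [0,2], [1,2]

Hence C_0 ≅ Z^3, C_1 ≅ Z^3.

The boundary map ∂_1: C_1 → C_0 maps an edge to its endpoints' difference, ∂[p,q] = q − p. For instance
  ∂[1,2] = [2] − [1].
The 3×3 boundary matrix has rank 2 and Smith normal form diag(1,1).

Reading off H_k = ker ∂_k / im ∂_{k+1}:

  H_1: rank ker ∂_1 − rank ∂_2 = (3 − 2) − 0 = 1, and there is no ∂_2, so H_1 ≅ Z.

(K is a triangulation of the circle S^1.)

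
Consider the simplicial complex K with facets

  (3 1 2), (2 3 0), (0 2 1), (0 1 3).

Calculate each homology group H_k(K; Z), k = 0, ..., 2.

H_0 = Z,  H_1 = 0,  H_2 = Z.

Order the vertices as 0 < 1 < 2 < 3. Listing each simplex with vertices in this order, K has dimension 2 with simplices:

  0-simplices (4): [0], [1], [2], [3]
  1-simplices (6): [0,1], [0,2], [0,3], [1,2], [1,3], [2,3]
  2-simplices (4): [0,1,2], [0,1,3], [0,2,3], [1,2,3]

Hence C_0 ≅ Z^4, C_1 ≅ Z^6, C_2 ≅ Z^4.

The boundary map ∂_1: C_1 → C_0 sends each edge [p,q] (with p < q) to q − p.
The 4×6 boundary matrix has rank 3 and Smith normal form diag(1,1,1).

The boundary map ∂_2: C_2 → C_1 acts by ∂[p,q,r] = [q,r] − [p,r] + [p,q]. For instance
  ∂[1,2,3] = [2,3] − [1,3] + [1,2],
  ∂[0,2,3] = [2,3] − [0,3] + [0,2].
The 6×4 boundary matrix has rank 3 and Smith normal form diag(1,1,1).

From H_k ≅ ker(∂_k) / im(∂_{k+1}) we obtain:

  H_0: rank C_0 − rank ∂_1 = 4 − 3 = 1, and the invariant factors of ∂_1 are all 1, so H_0 ≅ Z.
  H_1: rank ker ∂_1 − rank ∂_2 = (6 − 3) − 3 = 0, and the invariant factors of ∂_2 are all 1, so H_1 ≅ 0.
  H_2: rank ker ∂_2 − rank ∂_3 = (4 − 3) − 0 = 1, and there is no ∂_3, so H_2 ≅ Z.

As a check, the Euler characteristic is 4 − 6 + 4 = 2, which agrees with 1 − 0 + 1 = 2.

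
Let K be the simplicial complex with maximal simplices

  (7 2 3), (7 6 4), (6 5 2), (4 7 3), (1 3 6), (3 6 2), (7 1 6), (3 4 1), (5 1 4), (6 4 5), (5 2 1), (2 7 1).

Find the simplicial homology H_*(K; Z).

H_0 = Z,  H_1 = Z/2,  H_2 = 0.

K has 7 vertices, 18 edges, 12 triangles.
rank ∂_0 = 0, rank ∂_1 = 6 ⇒ b_0 = 7 − 0 − 6 = 1; all invariant factors of ∂_1 are 1 so no torsion. So H_0 ≅ Z.
rank ∂_1 = 6, rank ∂_2 = 12 ⇒ b_1 = 18 − 6 − 12 = 0; ∂_2 has invariant factor(s) [2] giving torsion. So H_1 ≅ Z/2.
rank ∂_2 = 12, rank ∂_3 = 0 ⇒ b_2 = 12 − 12 − 0 = 0. So H_2 ≅ 0.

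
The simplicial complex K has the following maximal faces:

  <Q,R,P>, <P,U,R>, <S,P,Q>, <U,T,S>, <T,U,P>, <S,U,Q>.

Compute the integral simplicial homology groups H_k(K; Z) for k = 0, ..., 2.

K has 6 vertices, 12 edges, 6 triangles.
rank ∂_0 = 0, rank ∂_1 = 5 ⇒ b_0 = 6 − 0 − 5 = 1; all invariant factors of ∂_1 are 1 so no torsion. So H_0 ≅ Z.
rank ∂_1 = 5, rank ∂_2 = 6 ⇒ b_1 = 12 − 5 − 6 = 1; all invariant factors of ∂_2 are 1 so no torsion. So H_1 ≅ Z.
rank ∂_2 = 6, rank ∂_3 = 0 ⇒ b_2 = 6 − 6 − 0 = 0. So H_2 ≅ 0.

H_0 = Z,  H_1 = Z,  H_2 = 0.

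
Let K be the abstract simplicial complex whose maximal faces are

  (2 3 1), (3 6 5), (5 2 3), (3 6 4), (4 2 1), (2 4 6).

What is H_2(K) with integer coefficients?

H_2 = 0.

Order the vertices as 1 < 2 < 3 < 4 < 5 < 6. Listing each simplex with vertices in this order, K has dimension 2 with simplices:

  0-simplices (6): [1], [2], [3], [4], [5], [6]
  1-simplices (12): [1,2], [1,3], [1,4], [2,3], [2,4], [2,5], [2,6], [3,4], [3,5], [3,6], [4,6], [5,6]
  2-simplices (6): [1,2,3], [1,2,4], [2,3,5], [2,4,6], [3,4,6], [3,5,6]

giving chain groups C_0 ≅ Z^6, C_1 ≅ Z^12, C_2 ≅ Z^6.

∂_1: C_1 → C_0 is given by ∂[p,q] = [q] − [p]. For instance
  ∂[3,5] = [5] − [3].
This gives a 6×12 integer matrix of rank 5; reducing to Smith normal form yields diagonal entries (1,1,1,1,1).

Boundary ∂_2: C_2 → C_1 sends each 2-simplex [p,q,r] to [q,r] − [p,r] + [p,q]. For instance
  ∂[3,5,6] = [5,6] − [3,6] + [3,5],
  ∂[2,3,5] = [3,5] − [2,5] + [2,3].
The resulting 12×6 matrix has rank 6, and its Smith normal form has invariant factors (1,1,1,1,1,1).

From H_k ≅ ker(∂_k) / im(∂_{k+1}) we obtain:

  H_2: rank ker ∂_2 − rank ∂_3 = (6 − 6) − 0 = 0, and there is no ∂_3, so H_2 = 0.

(K is a triangulation of the cylinder S^1 x I.)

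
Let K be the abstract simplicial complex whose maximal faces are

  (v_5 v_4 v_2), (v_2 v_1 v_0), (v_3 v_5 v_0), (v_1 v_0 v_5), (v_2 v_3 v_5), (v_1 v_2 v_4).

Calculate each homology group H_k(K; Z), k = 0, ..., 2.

Order the vertices as v_0 < v_1 < v_2 < v_3 < v_4 < v_5. Listing each simplex with vertices in this order, K has dimension 2 with simplices:

  0-simplices (6): [v_0], [v_1], [v_2], [v_3], [v_4], [v_5]
  1-simplices (12): [v_0,v_1], [v_0,v_2], [v_0,v_3], [v_0,v_5], [v_1,v_2], [v_1,v_4], [v_1,v_5], [v_2,v_3], [v_2,v_4], [v_2,v_5], [v_3,v_5], [v_4,v_5]
  2-simplices (6): [v_0,v_1,v_2], [v_0,v_1,v_5], [v_0,v_3,v_5], [v_1,v_2,v_4], [v_2,v_3,v_5], [v_2,v_4,v_5]

Hence C_0 ≅ Z^6, C_1 ≅ Z^12, C_2 ≅ Z^6.

∂_1: C_1 → C_0 maps an edge to its endpoints' difference, ∂[p,q] = q − p.
This gives a 6×12 integer matrix of rank 5; reducing to Smith normal form yields diagonal entries (1,1,1,1,1).

The boundary map ∂_2: C_2 → C_1 sends each 2-simplex [p,q,r] to [q,r] − [p,r] + [p,q]. For instance
  ∂[v_1,v_2,v_4] = [v_2,v_4] − [v_1,v_4] + [v_1,v_2],
  ∂[v_0,v_1,v_2] = [v_1,v_2] − [v_0,v_2] + [v_0,v_1].
The resulting 12×6 matrix has rank 6, and its Smith normal form has invariant factors (1,1,1,1,1,1).

Computing H_k = (kernel of ∂_k) / (image of ∂_{k+1}):

  H_0: rank C_0 − rank ∂_1 = 6 − 5 = 1, and the invariant factors of ∂_1 are all 1, so H_0 = Z.
  H_1: rank ker ∂_1 − rank ∂_2 = (12 − 5) − 6 = 1, and the invariant factors of ∂_2 are all 1, so H_1 = Z.
  H_2: rank ker ∂_2 − rank ∂_3 = (6 − 6) − 0 = 0, and there is no ∂_3, so H_2 = 0.

As a check, the Euler characteristic is 6 − 12 + 6 = 0, which agrees with 1 − 1 + 0 = 0.
(K is a triangulation of the cylinder S^1 x I.)

H_0 ≅ Z,  H_1 ≅ Z,  H_2 = 0.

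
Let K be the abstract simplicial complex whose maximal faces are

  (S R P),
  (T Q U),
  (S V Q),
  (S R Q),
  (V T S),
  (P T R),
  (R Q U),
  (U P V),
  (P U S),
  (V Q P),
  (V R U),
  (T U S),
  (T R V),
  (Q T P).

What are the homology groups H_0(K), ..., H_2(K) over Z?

Take the total order P < Q < R < S < T < U < V on the vertex set. Then K (dimension 2) consists of the simplices:

  0-simplices (7): P, Q, R, S, T, U, V
  1-simplices (21): PQ, PR, PS, PT, PU, PV, QR, QS, QT, QU, QV, RS, RT, RU, RV, ST, SU, SV, TU, TV, UV
  2-simplices (14): PQT, PQV, PRS, PRT, PSU, PUV, QRS, QRU, QSV, QTU, RTV, RUV, STU, STV

so the chain groups are C_0 ≅ Z^7, C_1 ≅ Z^21, C_2 ≅ Z^14.

The boundary map ∂_1: C_1 → C_0 sends each edge [p,q] (with p < q) to q − p.
This gives a 7×21 integer matrix of rank 6; reducing to Smith normal form yields diagonal entries (1,1,1,1,1,1).

∂_2: C_2 → C_1 sends each 2-simplex [p,q,r] to [q,r] − [p,r] + [p,q]. For instance
  ∂PQV = QV − PV + PQ,
  ∂QSV = SV − QV + QS.
The resulting 21×14 matrix has rank 13, and its Smith normal form has invariant factors (1,1,1,1,1,1,1,1,1,1,1,1,1).

Computing H_k = (kernel of ∂_k) / (image of ∂_{k+1}):

  H_0: rank C_0 − rank ∂_1 = 7 − 6 = 1, and the invariant factors of ∂_1 are all 1, so H_0 = Z.
  H_1: rank ker ∂_1 − rank ∂_2 = (21 − 6) − 13 = 2, and the invariant factors of ∂_2 are all 1, so H_1 = Z^2.
  H_2: rank ker ∂_2 − rank ∂_3 = (14 − 13) − 0 = 1, and there is no ∂_3, so H_2 = Z.

As a check, the Euler characteristic is 7 − 21 + 14 = 0, which agrees with 1 − 2 + 1 = 0.
(K is a triangulation of the torus T^2.)

H_0 ≅ Z,  H_1 ≅ Z^2,  H_2 ≅ Z.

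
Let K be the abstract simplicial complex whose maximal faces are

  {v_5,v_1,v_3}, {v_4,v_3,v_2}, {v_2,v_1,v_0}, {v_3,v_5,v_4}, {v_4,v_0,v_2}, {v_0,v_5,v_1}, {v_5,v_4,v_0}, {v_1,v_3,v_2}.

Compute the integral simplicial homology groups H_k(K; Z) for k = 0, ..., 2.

H_0 = Z,  H_1 = 0,  H_2 = Z.

Fix the vertex order v_0 < v_1 < v_2 < v_3 < v_4 < v_5 and write every simplex with vertices in increasing order. Then dim K = 2 and the simplices of K are:

  0-simplices (6): [v_0], [v_1], [v_2], [v_3], [v_4], [v_5]
  1-simplices (12): [v_0,v_1], [v_0,v_2], [v_0,v_4], [v_0,v_5], [v_1,v_2], [v_1,v_3], [v_1,v_5], [v_2,v_3], [v_2,v_4], [v_3,v_4], [v_3,v_5], [v_4,v_5]
  2-simplices (8): [v_0,v_1,v_2], [v_0,v_1,v_5], [v_0,v_2,v_4], [v_0,v_4,v_5], [v_1,v_2,v_3], [v_1,v_3,v_5], [v_2,v_3,v_4], [v_3,v_4,v_5]

giving chain groups C_0 ≅ Z^6, C_1 ≅ Z^12, C_2 ≅ Z^8.

∂_1: C_1 → C_0 sends each edge [p,q] (with p < q) to q − p.
This gives a 6×12 integer matrix of rank 5; reducing to Smith normal form yields diagonal entries (1,1,1,1,1).

∂_2: C_2 → C_1 maps a triangle to the signed sum of its edges. For instance
  ∂[v_0,v_2,v_4] = [v_2,v_4] − [v_0,v_4] + [v_0,v_2],
  ∂[v_3,v_4,v_5] = [v_4,v_5] − [v_3,v_5] + [v_3,v_4].
As a 12×8 matrix over Z this has rank 7, with invariant factors (1,1,1,1,1,1,1).

From H_k ≅ ker(∂_k) / im(∂_{k+1}) we obtain:

  H_0: rank C_0 − rank ∂_1 = 6 − 5 = 1, and the invariant factors of ∂_1 are all 1, so H_0 = Z.
  H_1: rank ker ∂_1 − rank ∂_2 = (12 − 5) − 7 = 0, and the invariant factors of ∂_2 are all 1, so H_1 = 0.
  H_2: rank ker ∂_2 − rank ∂_3 = (8 − 7) − 0 = 1, and there is no ∂_3, so H_2 = Z.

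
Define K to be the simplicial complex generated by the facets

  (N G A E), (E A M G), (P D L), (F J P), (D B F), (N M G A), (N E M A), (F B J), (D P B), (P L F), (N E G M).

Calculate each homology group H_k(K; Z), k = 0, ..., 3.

H_0 ≅ Z^2,  H_1 ≅ Z,  H_2 = 0,  H_3 ≅ Z.

We work with the vertex ordering A < B < D < E < F < G < J < L < M < N < P. The simplices of K, each written with vertices in increasing order, are:

  0-simplices (11): A, B, D, E, F, G, J, L, M, N, P
  1-simplices (22): AE, AG, AM, AN, BD, BF, BJ, BP, DF, DL, DP, EG, EM, EN, FJ, FL, FP, GM, GN, JP, LP, MN
  2-simplices (16): AEG, AEM, AEN, AGM, AGN, AMN, BDF, BDP, BFJ, DLP, EGM, EGN, EMN, FJP, FLP, GMN
  3-simplices (5): AEGM, AEGN, AEMN, AGMN, EGMN

Hence C_0 ≅ Z^11, C_1 ≅ Z^22, C_2 ≅ Z^16, C_3 ≅ Z^5.

The boundary map ∂_1: C_1 → C_0 maps an edge to its endpoints' difference, ∂[p,q] = q − p.
As a 11×22 matrix over Z this has rank 9, with invariant factors (1,1,1,1,1,1,1,1,1).

The boundary map ∂_2: C_2 → C_1 sends each 2-simplex [p,q,r] to [q,r] − [p,r] + [p,q]. For instance
  ∂BDF = DF − BF + BD,
  ∂BFJ = FJ − BJ + BF.
This gives a 22×16 integer matrix of rank 12; reducing to Smith normal form yields diagonal entries (1,1,1,1,1,1,1,1,1,1,1,1).

∂_3: C_3 → C_2 sends each 3-simplex σ to the alternating sum Σ_i (−1)^i (σ with its i-th vertex removed). For instance
  ∂AEGN = EGN − AGN + AEN − AEG,
  ∂AEGM = EGM − AGM + AEM − AEG.
The 16×5 boundary matrix has rank 4 and Smith normal form diag(1,1,1,1).

Now H_k = ker ∂_k / im ∂_{k+1}, so:

  H_0: rank C_0 − rank ∂_1 = 11 − 9 = 2, and the invariant factors of ∂_1 are all 1, so H_0 ≅ Z^2.
  H_1: rank ker ∂_1 − rank ∂_2 = (22 − 9) − 12 = 1, and the invariant factors of ∂_2 are all 1, so H_1 ≅ Z.
  H_2: rank ker ∂_2 − rank ∂_3 = (16 − 12) − 4 = 0, and the invariant factors of ∂_3 are all 1, so H_2 ≅ 0.
  H_3: rank ker ∂_3 − rank ∂_4 = (5 − 4) − 0 = 1, and there is no ∂_4, so H_3 ≅ Z.

As a check, the Euler characteristic is 11 − 22 + 16 − 5 = 0, which agrees with 2 − 1 + 0 − 1 = 0.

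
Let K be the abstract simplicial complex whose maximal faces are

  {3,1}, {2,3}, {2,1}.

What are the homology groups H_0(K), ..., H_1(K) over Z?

H_0 = Z,  H_1 = Z.

K has 3 vertices, 3 edges.
rank ∂_0 = 0, rank ∂_1 = 2 ⇒ b_0 = 3 − 0 − 2 = 1; all invariant factors of ∂_1 are 1 so no torsion. So H_0 = Z.
rank ∂_1 = 2, rank ∂_2 = 0 ⇒ b_1 = 3 − 2 − 0 = 1. So H_1 = Z.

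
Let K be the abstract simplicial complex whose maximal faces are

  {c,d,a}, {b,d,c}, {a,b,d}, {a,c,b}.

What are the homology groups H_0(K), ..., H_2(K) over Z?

H_0 = Z,  H_1 = 0,  H_2 = Z.

K has 4 vertices, 6 edges, 4 triangles.
rank ∂_0 = 0, rank ∂_1 = 3 ⇒ b_0 = 4 − 0 − 3 = 1; all invariant factors of ∂_1 are 1 so no torsion. So H_0 = Z.
rank ∂_1 = 3, rank ∂_2 = 3 ⇒ b_1 = 6 − 3 − 3 = 0; all invariant factors of ∂_2 are 1 so no torsion. So H_1 = 0.
rank ∂_2 = 3, rank ∂_3 = 0 ⇒ b_2 = 4 − 3 − 0 = 1. So H_2 = Z.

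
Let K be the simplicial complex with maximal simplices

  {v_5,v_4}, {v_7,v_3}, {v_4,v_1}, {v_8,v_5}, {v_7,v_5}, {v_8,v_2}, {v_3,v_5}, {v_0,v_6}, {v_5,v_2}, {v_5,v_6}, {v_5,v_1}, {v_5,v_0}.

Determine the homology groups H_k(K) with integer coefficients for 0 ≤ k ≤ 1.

H_0 = Z,  H_1 = Z^4.

Order the vertices as v_0 < v_1 < v_2 < v_3 < v_4 < v_5 < v_6 < v_7 < v_8. Listing each simplex with vertices in this order, K has dimension 1 with simplices:

  0-simplices (9): [v_0], [v_1], [v_2], [v_3], [v_4], [v_5], [v_6], [v_7], [v_8]
  1-simplices (12): [v_0,v_5], [v_0,v_6], [v_1,v_4], [v_1,v_5], [v_2,v_5], [v_2,v_8], [v_3,v_5], [v_3,v_7], [v_4,v_5], [v_5,v_6], [v_5,v_7], [v_5,v_8]

so the chain groups are C_0 ≅ Z^9, C_1 ≅ Z^12.

Boundary ∂_1: C_1 → C_0 sends each edge [p,q] (with p < q) to q − p. For instance
  ∂[v_2,v_5] = [v_5] − [v_2].
This gives a 9×12 integer matrix of rank 8; reducing to Smith normal form yields diagonal entries (1,1,1,1,1,1,1,1).

From H_k ≅ ker(∂_k) / im(∂_{k+1}) we obtain:

  H_0: rank C_0 − rank ∂_1 = 9 − 8 = 1, and the invariant factors of ∂_1 are all 1, so H_0 = Z.
  H_1: rank ker ∂_1 − rank ∂_2 = (12 − 8) − 0 = 4, and there is no ∂_2, so H_1 = Z^4.

As a check, the Euler characteristic is 9 − 12 = -3, which agrees with 1 − 4 = -3.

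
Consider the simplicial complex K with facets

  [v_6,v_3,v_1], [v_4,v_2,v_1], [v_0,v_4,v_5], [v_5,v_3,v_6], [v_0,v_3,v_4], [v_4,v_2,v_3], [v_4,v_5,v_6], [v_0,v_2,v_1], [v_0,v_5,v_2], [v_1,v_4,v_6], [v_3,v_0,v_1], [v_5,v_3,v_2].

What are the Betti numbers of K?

Fix the vertex order v_0 < v_1 < v_2 < v_3 < v_4 < v_5 < v_6 and write every simplex with vertices in increasing order. Then dim K = 2 and the simplices of K are:

  0-simplices (7): [v_0], [v_1], [v_2], [v_3], [v_4], [v_5], [v_6]
  1-simplices (18): (18 of them)
  2-simplices (12): (12 of them)

Hence C_0 ≅ Z^7, C_1 ≅ Z^18, C_2 ≅ Z^12.

Boundary ∂_1: C_1 → C_0 maps an edge to its endpoints' difference, ∂[p,q] = q − p.
As a 7×18 matrix over Z this has rank 6, with invariant factors (1,1,1,1,1,1).

Boundary ∂_2: C_2 → C_1 sends each 2-simplex [p,q,r] to [q,r] − [p,r] + [p,q]. For instance
  ∂[v_1,v_2,v_4] = [v_2,v_4] − [v_1,v_4] + [v_1,v_2],
  ∂[v_0,v_3,v_4] = [v_3,v_4] − [v_0,v_4] + [v_0,v_3].
The resulting 18×12 matrix has rank 12, and its Smith normal form has invariant factors (1,1,1,1,1,1,1,1,1,1,1,2).

Now H_k = ker ∂_k / im ∂_{k+1}, so:

  H_0: rank C_0 − rank ∂_1 = 7 − 6 = 1, and the invariant factors of ∂_1 are all 1, so H_0 = Z.
  H_1: rank ker ∂_1 − rank ∂_2 = (18 − 6) − 12 = 0, and ∂_2 has invariant factor 2 > 1, so H_1 = Z/2Z.
  H_2: rank ker ∂_2 − rank ∂_3 = (12 − 12) − 0 = 0, and there is no ∂_3, so H_2 = 0.

As a check, the Euler characteristic is 7 − 18 + 12 = 1, which agrees with 1 − 0 + 0 = 1.
(K is a triangulation of the real projective plane RP^2.)

Hence the Betti numbers are b_0 = 1, b_1 = 0, b_2 = 0.

b_0 = 1, b_1 = 0, b_2 = 0.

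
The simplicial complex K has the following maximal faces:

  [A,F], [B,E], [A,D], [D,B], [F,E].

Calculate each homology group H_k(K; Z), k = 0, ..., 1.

H_0 ≅ Z,  H_1 ≅ Z.

Order the vertices as A < B < D < E < F. Listing each simplex with vertices in this order, K has dimension 1 with simplices:

  0-simplices (5): A, B, D, E, F
  1-simplices (5): AD, AF, BD, BE, EF

Hence C_0 ≅ Z^5, C_1 ≅ Z^5.

Boundary ∂_1: C_1 → C_0 maps an edge to its endpoints' difference, ∂[p,q] = q − p.
The 5×5 boundary matrix has rank 4 and Smith normal form diag(1,1,1,1).

Now H_k = ker ∂_k / im ∂_{k+1}, so:

  H_0: rank C_0 − rank ∂_1 = 5 − 4 = 1, and the invariant factors of ∂_1 are all 1, so H_0 = Z.
  H_1: rank ker ∂_1 − rank ∂_2 = (5 − 4) − 0 = 1, and there is no ∂_2, so H_1 = Z.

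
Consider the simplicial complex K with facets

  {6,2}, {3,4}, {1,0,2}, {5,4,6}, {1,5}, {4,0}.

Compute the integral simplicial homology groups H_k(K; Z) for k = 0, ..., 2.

H_0 ≅ Z,  H_1 ≅ Z^2,  H_2 = 0.

Fix the vertex order 0 < 1 < 2 < 3 < 4 < 5 < 6 and write every simplex with vertices in increasing order. Then dim K = 2 and the simplices of K are:

  0-simplices (7): [0], [1], [2], [3], [4], [5], [6]
  1-simplices (10): [0,1], [0,2], [0,4], [1,2], [1,5], [2,6], [3,4], [4,5], [4,6], [5,6]
  2-simplices (2): [0,1,2], [4,5,6]

so the chain groups are C_0 ≅ Z^7, C_1 ≅ Z^10, C_2 ≅ Z^2.

The boundary map ∂_1: C_1 → C_0 maps an edge to its endpoints' difference, ∂[p,q] = q − p. For instance
  ∂[1,2] = [2] − [1].
The 7×10 boundary matrix has rank 6 and Smith normal form diag(1,1,1,1,1,1).

Boundary ∂_2: C_2 → C_1 sends each 2-simplex [p,q,r] to [q,r] − [p,r] + [p,q]. For instance
  ∂[4,5,6] = [5,6] − [4,6] + [4,5],
  ∂[0,1,2] = [1,2] − [0,2] + [0,1].
The 10×2 boundary matrix has rank 2 and Smith normal form diag(1,1).

Now H_k = ker ∂_k / im ∂_{k+1}, so:

  H_0: rank C_0 − rank ∂_1 = 7 − 6 = 1, and the invariant factors of ∂_1 are all 1, so H_0 = Z.
  H_1: rank ker ∂_1 − rank ∂_2 = (10 − 6) − 2 = 2, and the invariant factors of ∂_2 are all 1, so H_1 = Z^2.
  H_2: rank ker ∂_2 − rank ∂_3 = (2 − 2) − 0 = 0, and there is no ∂_3, so H_2 = 0.

As a check, the Euler characteristic is 7 − 10 + 2 = -1, which agrees with 1 − 2 + 0 = -1.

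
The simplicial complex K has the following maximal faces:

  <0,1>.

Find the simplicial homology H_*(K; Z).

H_0 ≅ Z,  H_1 = 0.

K has 2 vertices, 1 edge.
rank ∂_0 = 0, rank ∂_1 = 1 ⇒ b_0 = 2 − 0 − 1 = 1; all invariant factors of ∂_1 are 1 so no torsion. So H_0 = Z.
rank ∂_1 = 1, rank ∂_2 = 0 ⇒ b_1 = 1 − 1 − 0 = 0. So H_1 = 0.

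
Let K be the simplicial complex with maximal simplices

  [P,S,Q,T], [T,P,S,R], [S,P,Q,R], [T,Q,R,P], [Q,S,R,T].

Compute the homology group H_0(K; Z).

Order the vertices as P < Q < R < S < T. Listing each simplex with vertices in this order, K has dimension 3 with simplices:

  0-simplices (5): P, Q, R, S, T
  1-simplices (10): PQ, PR, PS, PT, QR, QS, QT, RS, RT, ST
  2-simplices (10): PQR, PQS, PQT, PRS, PRT, PST, QRS, QRT, QST, RST
  3-simplices (5): PQRS, PQRT, PQST, PRST, QRST

Hence C_0 ≅ Z^5, C_1 ≅ Z^10, C_2 ≅ Z^10, C_3 ≅ Z^5.

∂_1: C_1 → C_0 is given by ∂[p,q] = [q] − [p].
The 5×10 boundary matrix has rank 4 and Smith normal form diag(1,1,1,1).

The boundary map ∂_2: C_2 → C_1 sends each 2-simplex [p,q,r] to [q,r] − [p,r] + [p,q]. For instance
  ∂PRT = RT − PT + PR,
  ∂QST = ST − QT + QS.
As a 10×10 matrix over Z this has rank 6, with invariant factors (1,1,1,1,1,1).

Boundary ∂_3: C_3 → C_2 sends each 3-simplex σ to the alternating sum Σ_i (−1)^i (σ with its i-th vertex removed). For instance
  ∂PQST = QST − PST + PQT − PQS,
  ∂PQRT = QRT − PRT + PQT − PQR.
This gives a 10×5 integer matrix of rank 4; reducing to Smith normal form yields diagonal entries (1,1,1,1).

From H_k ≅ ker(∂_k) / im(∂_{k+1}) we obtain:

  H_0: rank C_0 − rank ∂_1 = 5 − 4 = 1, and the invariant factors of ∂_1 are all 1, so H_0 = Z.

H_0 = Z.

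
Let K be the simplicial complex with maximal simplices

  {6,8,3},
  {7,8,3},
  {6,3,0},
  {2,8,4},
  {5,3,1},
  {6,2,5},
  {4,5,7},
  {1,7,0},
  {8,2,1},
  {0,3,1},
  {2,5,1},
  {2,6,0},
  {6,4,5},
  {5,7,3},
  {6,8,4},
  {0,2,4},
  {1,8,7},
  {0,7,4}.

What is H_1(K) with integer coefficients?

K has 9 vertices, 27 edges, 18 triangles.
rank ∂_1 = 8, rank ∂_2 = 18 ⇒ b_1 = 27 − 8 − 18 = 1; ∂_2 has invariant factor(s) [2] giving torsion. So H_1 ≅ Z ⊕ Z/2.

H_1 = Z ⊕ Z/2.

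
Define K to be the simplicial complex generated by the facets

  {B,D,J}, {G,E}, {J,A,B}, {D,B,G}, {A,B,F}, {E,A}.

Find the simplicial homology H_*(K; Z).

H_0 = Z,  H_1 = Z,  H_2 = 0.

Take the total order A < B < D < E < F < G < J on the vertex set. Then K (dimension 2) consists of the simplices:

  0-simplices (7): A, B, D, E, F, G, J
  1-simplices (11): AB, AE, AF, AJ, BD, BF, BG, BJ, DG, DJ, EG
  2-simplices (4): ABF, ABJ, BDG, BDJ

Hence C_0 ≅ Z^7, C_1 ≅ Z^11, C_2 ≅ Z^4.

∂_1: C_1 → C_0 maps an edge to its endpoints' difference, ∂[p,q] = q − p. For instance
  ∂AJ = J − A.
This gives a 7×11 integer matrix of rank 6; reducing to Smith normal form yields diagonal entries (1,1,1,1,1,1).

Boundary ∂_2: C_2 → C_1 sends each 2-simplex [p,q,r] to [q,r] − [p,r] + [p,q]. For instance
  ∂ABF = BF − AF + AB,
  ∂BDJ = DJ − BJ + BD.
As a 11×4 matrix over Z this has rank 4, with invariant factors (1,1,1,1).

From H_k ≅ ker(∂_k) / im(∂_{k+1}) we obtain:

  H_0: rank C_0 − rank ∂_1 = 7 − 6 = 1, and the invariant factors of ∂_1 are all 1, so H_0 = Z.
  H_1: rank ker ∂_1 − rank ∂_2 = (11 − 6) − 4 = 1, and the invariant factors of ∂_2 are all 1, so H_1 = Z.
  H_2: rank ker ∂_2 − rank ∂_3 = (4 − 4) − 0 = 0, and there is no ∂_3, so H_2 = 0.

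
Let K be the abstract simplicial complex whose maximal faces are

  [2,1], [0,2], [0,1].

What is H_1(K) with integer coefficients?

H_1 ≅ Z.

Order the vertices as 0 < 1 < 2. Listing each simplex with vertices in this order, K has dimension 1 with simplices:

  0-simplices (3): [0], [1], [2]
  1-simplices (3): [0,1], [0,2], [1,2]

so the chain groups are C_0 ≅ Z^3, C_1 ≅ Z^3.

Boundary ∂_1: C_1 → C_0 maps an edge to its endpoints' difference, ∂[p,q] = q − p.
The resulting 3×3 matrix has rank 2, and its Smith normal form has invariant factors (1,1).

Computing H_k = (kernel of ∂_k) / (image of ∂_{k+1}):

  H_1: rank ker ∂_1 − rank ∂_2 = (3 − 2) − 0 = 1, and there is no ∂_2, so H_1 ≅ Z.

(K is a triangulation of the circle S^1.)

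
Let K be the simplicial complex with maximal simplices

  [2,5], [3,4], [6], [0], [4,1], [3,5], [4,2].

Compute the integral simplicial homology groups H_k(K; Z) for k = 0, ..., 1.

Take the total order 0 < 1 < 2 < 3 < 4 < 5 < 6 on the vertex set. Then K (dimension 1) consists of the simplices:

  0-simplices (7): [0], [1], [2], [3], [4], [5], [6]
  1-simplices (5): [1,4], [2,4], [2,5], [3,4], [3,5]

so the chain groups are C_0 ≅ Z^7, C_1 ≅ Z^5.

Boundary ∂_1: C_1 → C_0 maps an edge to its endpoints' difference, ∂[p,q] = q − p.
This gives a 7×5 integer matrix of rank 4; reducing to Smith normal form yields diagonal entries (1,1,1,1).

Computing H_k = (kernel of ∂_k) / (image of ∂_{k+1}):

  H_0: rank C_0 − rank ∂_1 = 7 − 4 = 3, and the invariant factors of ∂_1 are all 1, so H_0 = Z^3.
  H_1: rank ker ∂_1 − rank ∂_2 = (5 − 4) − 0 = 1, and there is no ∂_2, so H_1 = Z.

H_0 = Z^3,  H_1 = Z.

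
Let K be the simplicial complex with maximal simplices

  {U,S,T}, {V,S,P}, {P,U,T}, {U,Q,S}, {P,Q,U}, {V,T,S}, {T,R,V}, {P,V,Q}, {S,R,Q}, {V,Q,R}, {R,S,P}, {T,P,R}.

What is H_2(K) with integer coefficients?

Take the total order P < Q < R < S < T < U < V on the vertex set. Then K (dimension 2) consists of the simplices:

  0-simplices (7): P, Q, R, S, T, U, V
  1-simplices (18): PQ, PR, PS, PT, PU, PV, QR, QS, QU, QV, RS, RT, RV, ST, SU, SV, TU, TV
  2-simplices (12): PQU, PQV, PRS, PRT, PSV, PTU, QRS, QRV, QSU, RTV, STU, STV

so the chain groups are C_0 ≅ Z^7, C_1 ≅ Z^18, C_2 ≅ Z^12.

∂_1: C_1 → C_0 sends each edge [p,q] (with p < q) to q − p. For instance
  ∂QV = V − Q.
This gives a 7×18 integer matrix of rank 6; reducing to Smith normal form yields diagonal entries (1,1,1,1,1,1).

∂_2: C_2 → C_1 sends each 2-simplex [p,q,r] to [q,r] − [p,r] + [p,q]. For instance
  ∂PRT = RT − PT + PR,
  ∂PRS = RS − PS + PR.
This gives a 18×12 integer matrix of rank 12; reducing to Smith normal form yields diagonal entries (1,1,1,1,1,1,1,1,1,1,1,2).

Reading off H_k = ker ∂_k / im ∂_{k+1}:

  H_2: rank ker ∂_2 − rank ∂_3 = (12 − 12) − 0 = 0, and there is no ∂_3, so H_2 ≅ 0.

H_2 = 0.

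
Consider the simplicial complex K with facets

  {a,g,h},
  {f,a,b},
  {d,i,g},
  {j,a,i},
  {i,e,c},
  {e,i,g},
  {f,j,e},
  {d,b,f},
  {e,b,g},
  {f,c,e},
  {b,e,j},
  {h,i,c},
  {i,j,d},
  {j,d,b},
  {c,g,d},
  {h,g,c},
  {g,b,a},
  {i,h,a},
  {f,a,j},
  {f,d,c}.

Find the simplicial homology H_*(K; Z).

Order the vertices as a < b < c < d < e < f < g < h < i < j. Listing each simplex with vertices in this order, K has dimension 2 with simplices:

  0-simplices (10): a, b, c, d, e, f, g, h, i, j
  1-simplices (30): ab, af, ag, ah, ai, aj, bd, be, bf, bg, bj, cd, ce, cf, cg, ch, ci, df, dg, di, dj, ef, eg, ei, ej, fj, gh, gi, hi, ij
  2-simplices (20): abf, abg, afj, agh, ahi, aij, bdf, bdj, beg, bej, cdf, cdg, cef, cei, cgh, chi, dgi, dij, efj, egi

Hence C_0 ≅ Z^10, C_1 ≅ Z^30, C_2 ≅ Z^20.

The boundary map ∂_1: C_1 → C_0 is given by ∂[p,q] = [q] − [p]. For instance
  ∂ij = j − i.
This gives a 10×30 integer matrix of rank 9; reducing to Smith normal form yields diagonal entries (1,1,1,1,1,1,1,1,1).

Boundary ∂_2: C_2 → C_1 sends each 2-simplex [p,q,r] to [q,r] − [p,r] + [p,q]. For instance
  ∂dij = ij − dj + di,
  ∂cdf = df − cf + cd.
This gives a 30×20 integer matrix of rank 20; reducing to Smith normal form yields diagonal entries (1,1,1,1,1,1,1,1,1,1,1,1,1,1,1,1,1,1,1,2).

Computing H_k = (kernel of ∂_k) / (image of ∂_{k+1}):

  H_0: rank C_0 − rank ∂_1 = 10 − 9 = 1, and the invariant factors of ∂_1 are all 1, so H_0 = Z.
  H_1: rank ker ∂_1 − rank ∂_2 = (30 − 9) − 20 = 1, and ∂_2 has invariant factor 2 > 1, so H_1 = Z ⊕ Z/2.
  H_2: rank ker ∂_2 − rank ∂_3 = (20 − 20) − 0 = 0, and there is no ∂_3, so H_2 = 0.

(K is a triangulation of the Klein bottle.)

H_0 ≅ Z,  H_1 ≅ Z ⊕ Z/2,  H_2 = 0.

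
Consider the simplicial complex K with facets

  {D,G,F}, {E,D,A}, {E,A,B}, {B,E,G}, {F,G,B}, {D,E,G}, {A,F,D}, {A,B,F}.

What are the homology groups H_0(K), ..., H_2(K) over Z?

We work with the vertex ordering A < B < D < E < F < G. The simplices of K, each written with vertices in increasing order, are:

  0-simplices (6): A, B, D, E, F, G
  1-simplices (12): AB, AD, AE, AF, BE, BF, BG, DE, DF, DG, EG, FG
  2-simplices (8): ABE, ABF, ADE, ADF, BEG, BFG, DEG, DFG

giving chain groups C_0 ≅ Z^6, C_1 ≅ Z^12, C_2 ≅ Z^8.

The boundary map ∂_1: C_1 → C_0 sends each edge [p,q] (with p < q) to q − p. For instance
  ∂AB = B − A.
The resulting 6×12 matrix has rank 5, and its Smith normal form has invariant factors (1,1,1,1,1).

∂_2: C_2 → C_1 maps a triangle to the signed sum of its edges. For instance
  ∂DFG = FG − DG + DF,
  ∂ABE = BE − AE + AB.
The resulting 12×8 matrix has rank 7, and its Smith normal form has invariant factors (1,1,1,1,1,1,1).

From H_k ≅ ker(∂_k) / im(∂_{k+1}) we obtain:

  H_0: rank C_0 − rank ∂_1 = 6 − 5 = 1, and the invariant factors of ∂_1 are all 1, so H_0 = Z.
  H_1: rank ker ∂_1 − rank ∂_2 = (12 − 5) − 7 = 0, and the invariant factors of ∂_2 are all 1, so H_1 = 0.
  H_2: rank ker ∂_2 − rank ∂_3 = (8 − 7) − 0 = 1, and there is no ∂_3, so H_2 = Z.

As a check, the Euler characteristic is 6 − 12 + 8 = 2, which agrees with 1 − 0 + 1 = 2.

H_0 = Z,  H_1 = 0,  H_2 = Z.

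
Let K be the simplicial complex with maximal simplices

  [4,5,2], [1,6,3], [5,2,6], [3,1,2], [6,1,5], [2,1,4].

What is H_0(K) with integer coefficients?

Order the vertices as 1 < 2 < 3 < 4 < 5 < 6. Listing each simplex with vertices in this order, K has dimension 2 with simplices:

  0-simplices (6): [1], [2], [3], [4], [5], [6]
  1-simplices (12): [1,2], [1,3], [1,4], [1,5], [1,6], [2,3], [2,4], [2,5], [2,6], [3,6], [4,5], [5,6]
  2-simplices (6): [1,2,3], [1,2,4], [1,3,6], [1,5,6], [2,4,5], [2,5,6]

so the chain groups are C_0 ≅ Z^6, C_1 ≅ Z^12, C_2 ≅ Z^6.

∂_1: C_1 → C_0 maps an edge to its endpoints' difference, ∂[p,q] = q − p. For instance
  ∂[2,3] = [3] − [2].
The resulting 6×12 matrix has rank 5, and its Smith normal form has invariant factors (1,1,1,1,1).

∂_2: C_2 → C_1 maps a triangle to the signed sum of its edges. For instance
  ∂[2,5,6] = [5,6] − [2,6] + [2,5],
  ∂[1,2,4] = [2,4] − [1,4] + [1,2].
The resulting 12×6 matrix has rank 6, and its Smith normal form has invariant factors (1,1,1,1,1,1).

Reading off H_k = ker ∂_k / im ∂_{k+1}:

  H_0: rank C_0 − rank ∂_1 = 6 − 5 = 1, and the invariant factors of ∂_1 are all 1, so H_0 = Z.

H_0 ≅ Z.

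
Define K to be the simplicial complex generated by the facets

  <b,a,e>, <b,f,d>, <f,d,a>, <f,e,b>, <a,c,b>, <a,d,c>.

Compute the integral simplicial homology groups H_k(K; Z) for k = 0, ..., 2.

H_0 = Z,  H_1 = Z,  H_2 = 0.

We work with the vertex ordering a < b < c < d < e < f. The simplices of K, each written with vertices in increasing order, are:

  0-simplices (6): a, b, c, d, e, f
  1-simplices (12): ab, ac, ad, ae, af, bc, bd, be, bf, cd, df, ef
  2-simplices (6): abc, abe, acd, adf, bdf, bef

so the chain groups are C_0 ≅ Z^6, C_1 ≅ Z^12, C_2 ≅ Z^6.

Boundary ∂_1: C_1 → C_0 is given by ∂[p,q] = [q] − [p]. For instance
  ∂ab = b − a.
This gives a 6×12 integer matrix of rank 5; reducing to Smith normal form yields diagonal entries (1,1,1,1,1).

The boundary map ∂_2: C_2 → C_1 maps a triangle to the signed sum of its edges. For instance
  ∂adf = df − af + ad,
  ∂abc = bc − ac + ab.
This gives a 12×6 integer matrix of rank 6; reducing to Smith normal form yields diagonal entries (1,1,1,1,1,1).

Reading off H_k = ker ∂_k / im ∂_{k+1}:

  H_0: rank C_0 − rank ∂_1 = 6 − 5 = 1, and the invariant factors of ∂_1 are all 1, so H_0 ≅ Z.
  H_1: rank ker ∂_1 − rank ∂_2 = (12 − 5) − 6 = 1, and the invariant factors of ∂_2 are all 1, so H_1 ≅ Z.
  H_2: rank ker ∂_2 − rank ∂_3 = (6 − 6) − 0 = 0, and there is no ∂_3, so H_2 ≅ 0.

As a check, the Euler characteristic is 6 − 12 + 6 = 0, which agrees with 1 − 1 + 0 = 0.
(K is a triangulation of the cylinder S^1 x I.)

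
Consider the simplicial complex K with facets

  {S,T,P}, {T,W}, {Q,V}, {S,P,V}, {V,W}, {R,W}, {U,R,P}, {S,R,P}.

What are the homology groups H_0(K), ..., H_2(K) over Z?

H_0 = Z,  H_1 = Z^2,  H_2 = 0.

K has 8 vertices, 13 edges, 4 triangles.
rank ∂_0 = 0, rank ∂_1 = 7 ⇒ b_0 = 8 − 0 − 7 = 1; all invariant factors of ∂_1 are 1 so no torsion. So H_0 = Z.
rank ∂_1 = 7, rank ∂_2 = 4 ⇒ b_1 = 13 − 7 − 4 = 2; all invariant factors of ∂_2 are 1 so no torsion. So H_1 = Z^2.
rank ∂_2 = 4, rank ∂_3 = 0 ⇒ b_2 = 4 − 4 − 0 = 0. So H_2 = 0.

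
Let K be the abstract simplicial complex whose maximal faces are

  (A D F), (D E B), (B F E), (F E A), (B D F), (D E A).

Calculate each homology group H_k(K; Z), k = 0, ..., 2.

We work with the vertex ordering A < B < D < E < F. The simplices of K, each written with vertices in increasing order, are:

  0-simplices (5): A, B, D, E, F
  1-simplices (9): AD, AE, AF, BD, BE, BF, DE, DF, EF
  2-simplices (6): ADE, ADF, AEF, BDE, BDF, BEF

Hence C_0 ≅ Z^5, C_1 ≅ Z^9, C_2 ≅ Z^6.

∂_1: C_1 → C_0 maps an edge to its endpoints' difference, ∂[p,q] = q − p. For instance
  ∂EF = F − E.
The 5×9 boundary matrix has rank 4 and Smith normal form diag(1,1,1,1).

∂_2: C_2 → C_1 sends each 2-simplex [p,q,r] to [q,r] − [p,r] + [p,q]. For instance
  ∂BDF = DF − BF + BD,
  ∂BDE = DE − BE + BD.
As a 9×6 matrix over Z this has rank 5, with invariant factors (1,1,1,1,1).

Now H_k = ker ∂_k / im ∂_{k+1}, so:

  H_0: rank C_0 − rank ∂_1 = 5 − 4 = 1, and the invariant factors of ∂_1 are all 1, so H_0 ≅ Z.
  H_1: rank ker ∂_1 − rank ∂_2 = (9 − 4) − 5 = 0, and the invariant factors of ∂_2 are all 1, so H_1 ≅ 0.
  H_2: rank ker ∂_2 − rank ∂_3 = (6 − 5) − 0 = 1, and there is no ∂_3, so H_2 ≅ Z.

H_0 = Z,  H_1 = 0,  H_2 = Z.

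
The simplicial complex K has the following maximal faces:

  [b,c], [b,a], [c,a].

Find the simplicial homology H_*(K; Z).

We work with the vertex ordering a < b < c. The simplices of K, each written with vertices in increasing order, are:

  0-simplices (3): a, b, c
  1-simplices (3): ab, ac, bc

so the chain groups are C_0 ≅ Z^3, C_1 ≅ Z^3.

∂_1: C_1 → C_0 sends each edge [p,q] (with p < q) to q − p. For instance
  ∂bc = c − b.
As a 3×3 matrix over Z this has rank 2, with invariant factors (1,1).

Computing H_k = (kernel of ∂_k) / (image of ∂_{k+1}):

  H_0: rank C_0 − rank ∂_1 = 3 − 2 = 1, and the invariant factors of ∂_1 are all 1, so H_0 = Z.
  H_1: rank ker ∂_1 − rank ∂_2 = (3 − 2) − 0 = 1, and there is no ∂_2, so H_1 = Z.

H_0 ≅ Z,  H_1 ≅ Z.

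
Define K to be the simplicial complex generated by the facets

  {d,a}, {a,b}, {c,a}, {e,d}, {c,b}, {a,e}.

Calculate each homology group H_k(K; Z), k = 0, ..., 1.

Order the vertices as a < b < c < d < e. Listing each simplex with vertices in this order, K has dimension 1 with simplices:

  0-simplices (5): a, b, c, d, e
  1-simplices (6): ab, ac, ad, ae, bc, de

so the chain groups are C_0 ≅ Z^5, C_1 ≅ Z^6.

The boundary map ∂_1: C_1 → C_0 is given by ∂[p,q] = [q] − [p].
The 5×6 boundary matrix has rank 4 and Smith normal form diag(1,1,1,1).

From H_k ≅ ker(∂_k) / im(∂_{k+1}) we obtain:

  H_0: rank C_0 − rank ∂_1 = 5 − 4 = 1, and the invariant factors of ∂_1 are all 1, so H_0 ≅ Z.
  H_1: rank ker ∂_1 − rank ∂_2 = (6 − 4) − 0 = 2, and there is no ∂_2, so H_1 ≅ Z^2.

H_0 = Z,  H_1 = Z^2.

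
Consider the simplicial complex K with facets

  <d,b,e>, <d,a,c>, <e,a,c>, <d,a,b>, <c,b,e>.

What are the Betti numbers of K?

K has 5 vertices, 10 edges, 5 triangles.
rank ∂_0 = 0, rank ∂_1 = 4 ⇒ b_0 = 5 − 0 − 4 = 1; all invariant factors of ∂_1 are 1 so no torsion. So H_0 ≅ Z.
rank ∂_1 = 4, rank ∂_2 = 5 ⇒ b_1 = 10 − 4 − 5 = 1; all invariant factors of ∂_2 are 1 so no torsion. So H_1 ≅ Z.
rank ∂_2 = 5, rank ∂_3 = 0 ⇒ b_2 = 5 − 5 − 0 = 0. So H_2 ≅ 0.

b_0 = 1, b_1 = 1, b_2 = 0.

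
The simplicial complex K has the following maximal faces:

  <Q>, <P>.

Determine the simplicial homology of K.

H_0 = Z^2.

Fix the vertex order P < Q and write every simplex with vertices in increasing order. Then dim K = 0 and the simplices of K are:

  0-simplices (2): P, Q

giving chain groups C_0 ≅ Z^2.

Reading off H_k = ker ∂_k / im ∂_{k+1}:

  H_0: rank C_0 − rank ∂_1 = 2 − 0 = 2, and there is no ∂_1, so H_0 ≅ Z^2.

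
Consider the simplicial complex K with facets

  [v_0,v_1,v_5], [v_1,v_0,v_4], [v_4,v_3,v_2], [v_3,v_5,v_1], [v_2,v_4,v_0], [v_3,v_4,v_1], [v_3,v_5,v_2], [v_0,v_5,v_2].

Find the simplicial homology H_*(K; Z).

We work with the vertex ordering v_0 < v_1 < v_2 < v_3 < v_4 < v_5. The simplices of K, each written with vertices in increasing order, are:

  0-simplices (6): [v_0], [v_1], [v_2], [v_3], [v_4], [v_5]
  1-simplices (12): [v_0,v_1], [v_0,v_2], [v_0,v_4], [v_0,v_5], [v_1,v_3], [v_1,v_4], [v_1,v_5], [v_2,v_3], [v_2,v_4], [v_2,v_5], [v_3,v_4], [v_3,v_5]
  2-simplices (8): [v_0,v_1,v_4], [v_0,v_1,v_5], [v_0,v_2,v_4], [v_0,v_2,v_5], [v_1,v_3,v_4], [v_1,v_3,v_5], [v_2,v_3,v_4], [v_2,v_3,v_5]

giving chain groups C_0 ≅ Z^6, C_1 ≅ Z^12, C_2 ≅ Z^8.

Boundary ∂_1: C_1 → C_0 is given by ∂[p,q] = [q] − [p].
As a 6×12 matrix over Z this has rank 5, with invariant factors (1,1,1,1,1).

∂_2: C_2 → C_1 maps a triangle to the signed sum of its edges. For instance
  ∂[v_0,v_2,v_4] = [v_2,v_4] − [v_0,v_4] + [v_0,v_2],
  ∂[v_0,v_1,v_4] = [v_1,v_4] − [v_0,v_4] + [v_0,v_1].
As a 12×8 matrix over Z this has rank 7, with invariant factors (1,1,1,1,1,1,1).

Reading off H_k = ker ∂_k / im ∂_{k+1}:

  H_0: rank C_0 − rank ∂_1 = 6 − 5 = 1, and the invariant factors of ∂_1 are all 1, so H_0 ≅ Z.
  H_1: rank ker ∂_1 − rank ∂_2 = (12 − 5) − 7 = 0, and the invariant factors of ∂_2 are all 1, so H_1 ≅ 0.
  H_2: rank ker ∂_2 − rank ∂_3 = (8 − 7) − 0 = 1, and there is no ∂_3, so H_2 ≅ Z.

H_0 = Z,  H_1 = 0,  H_2 = Z.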